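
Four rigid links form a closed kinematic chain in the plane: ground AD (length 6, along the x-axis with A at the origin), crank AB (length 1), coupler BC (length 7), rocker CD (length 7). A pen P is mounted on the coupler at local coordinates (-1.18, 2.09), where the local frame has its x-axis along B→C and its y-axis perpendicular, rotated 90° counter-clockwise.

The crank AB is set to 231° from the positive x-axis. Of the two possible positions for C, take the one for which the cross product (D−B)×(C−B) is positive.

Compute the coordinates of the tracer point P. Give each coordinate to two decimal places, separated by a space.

-3.01 -1.10

A=(0,0), D=(6.00,0)
B = A + 1.00·(cos231°, sin231°) = (-0.6293, -0.7771)
|BD| = 6.6747
circle(B,7.00) ∩ circle(D,7.00): a=3.3374, h=6.1532
  candidates: C₊=(1.9689,5.7228) cross=41.071; C₋=(3.4018,-6.4999) cross=-41.071
  mode + wants cross > 0 → take C=(1.9689,5.7228) (cross=41.071)
ex = (C−B)/|BC| = (0.3712,0.9286); ey = (-0.9286,0.3712)
P = B + -1.18·ex + 2.09·ey = (-3.0080,-1.0971)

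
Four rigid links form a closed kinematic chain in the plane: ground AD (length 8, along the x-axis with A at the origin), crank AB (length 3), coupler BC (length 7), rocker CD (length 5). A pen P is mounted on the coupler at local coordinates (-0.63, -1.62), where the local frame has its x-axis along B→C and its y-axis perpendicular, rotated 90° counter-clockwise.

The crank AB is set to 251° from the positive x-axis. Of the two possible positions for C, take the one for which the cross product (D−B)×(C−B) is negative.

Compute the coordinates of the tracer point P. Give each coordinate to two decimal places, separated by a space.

-1.97 -4.26

A=(0,0), D=(8.00,0)
B = A + 3.00·(cos251°, sin251°) = (-0.9767, -2.8366)
|BD| = 9.4142
circle(B,7.00) ∩ circle(D,5.00): a=5.9818, h=3.6357
  candidates: C₊=(3.6316,2.4325) cross=34.227; C₋=(5.8225,-4.5010) cross=-34.227
  mode - wants cross < 0 → take C=(5.8225,-4.5010) (cross=-34.227)
ex = (C−B)/|BC| = (0.9713,-0.2378); ey = (0.2378,0.9713)
P = B + -0.63·ex + -1.62·ey = (-1.9738,-4.2603)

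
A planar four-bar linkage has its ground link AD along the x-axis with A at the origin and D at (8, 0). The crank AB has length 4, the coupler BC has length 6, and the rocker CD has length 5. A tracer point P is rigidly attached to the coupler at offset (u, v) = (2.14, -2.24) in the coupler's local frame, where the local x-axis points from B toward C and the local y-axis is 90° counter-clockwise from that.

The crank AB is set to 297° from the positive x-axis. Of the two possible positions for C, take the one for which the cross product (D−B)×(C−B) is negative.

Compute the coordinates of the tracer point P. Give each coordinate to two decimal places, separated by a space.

A=(0,0), D=(8.00,0)
B = A + 4.00·(cos297°, sin297°) = (1.8160, -3.5640)
|BD| = 7.1375
circle(B,6.00) ∩ circle(D,5.00): a=4.3393, h=4.1437
  candidates: C₊=(3.5065,2.1929) cross=29.576; C₋=(7.6447,-4.9874) cross=-29.576
  mode - wants cross < 0 → take C=(7.6447,-4.9874) (cross=-29.576)
ex = (C−B)/|BC| = (0.9715,-0.2372); ey = (0.2372,0.9715)
P = B + 2.14·ex + -2.24·ey = (3.3635,-6.2477)

3.36 -6.25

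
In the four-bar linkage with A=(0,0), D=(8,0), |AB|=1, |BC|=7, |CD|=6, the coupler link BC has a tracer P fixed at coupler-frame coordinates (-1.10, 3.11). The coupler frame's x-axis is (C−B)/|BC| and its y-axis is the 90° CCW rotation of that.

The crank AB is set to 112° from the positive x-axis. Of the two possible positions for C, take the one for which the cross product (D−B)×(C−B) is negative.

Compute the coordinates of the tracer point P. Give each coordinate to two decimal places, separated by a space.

1.35 3.74

A=(0,0), D=(8.00,0)
B = A + 1.00·(cos112°, sin112°) = (-0.3746, 0.9272)
|BD| = 8.4258
circle(B,7.00) ∩ circle(D,6.00): a=4.9843, h=4.9149
  candidates: C₊=(5.1203,5.2638) cross=41.412; C₋=(4.0386,-4.5064) cross=-41.412
  mode - wants cross < 0 → take C=(4.0386,-4.5064) (cross=-41.412)
ex = (C−B)/|BC| = (0.6305,-0.7762); ey = (0.7762,0.6305)
P = B + -1.10·ex + 3.11·ey = (1.3459,3.7418)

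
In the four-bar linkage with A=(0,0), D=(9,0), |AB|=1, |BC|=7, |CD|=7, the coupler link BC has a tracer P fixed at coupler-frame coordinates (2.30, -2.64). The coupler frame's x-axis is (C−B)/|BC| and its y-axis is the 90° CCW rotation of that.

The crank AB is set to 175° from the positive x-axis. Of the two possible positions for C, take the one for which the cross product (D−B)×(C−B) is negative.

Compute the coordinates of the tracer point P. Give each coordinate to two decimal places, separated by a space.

A=(0,0), D=(9.00,0)
B = A + 1.00·(cos175°, sin175°) = (-0.9962, 0.0872)
|BD| = 9.9966
circle(B,7.00) ∩ circle(D,7.00): a=4.9983, h=4.9007
  candidates: C₊=(4.0446,4.9441) cross=48.990; C₋=(3.9592,-4.8570) cross=-48.990
  mode - wants cross < 0 → take C=(3.9592,-4.8570) (cross=-48.990)
ex = (C−B)/|BC| = (0.7079,-0.7063); ey = (0.7063,0.7079)
P = B + 2.30·ex + -2.64·ey = (-1.2326,-3.4062)

-1.23 -3.41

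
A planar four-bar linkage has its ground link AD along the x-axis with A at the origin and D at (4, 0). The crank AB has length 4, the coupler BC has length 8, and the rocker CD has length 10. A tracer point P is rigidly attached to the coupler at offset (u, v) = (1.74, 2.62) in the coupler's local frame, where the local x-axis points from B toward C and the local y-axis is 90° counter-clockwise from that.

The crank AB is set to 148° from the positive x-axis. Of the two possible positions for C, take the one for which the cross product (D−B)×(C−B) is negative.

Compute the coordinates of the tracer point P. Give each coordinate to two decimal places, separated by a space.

A=(0,0), D=(4.00,0)
B = A + 4.00·(cos148°, sin148°) = (-3.3922, 2.1197)
|BD| = 7.6901
circle(B,8.00) ∩ circle(D,10.00): a=1.5044, h=7.8573
  candidates: C₊=(0.2197,9.2579) cross=60.423; C₋=(-4.1119,-5.8479) cross=-60.423
  mode - wants cross < 0 → take C=(-4.1119,-5.8479) (cross=-60.423)
ex = (C−B)/|BC| = (-0.0900,-0.9959); ey = (0.9959,-0.0900)
P = B + 1.74·ex + 2.62·ey = (-0.9393,0.1510)

-0.94 0.15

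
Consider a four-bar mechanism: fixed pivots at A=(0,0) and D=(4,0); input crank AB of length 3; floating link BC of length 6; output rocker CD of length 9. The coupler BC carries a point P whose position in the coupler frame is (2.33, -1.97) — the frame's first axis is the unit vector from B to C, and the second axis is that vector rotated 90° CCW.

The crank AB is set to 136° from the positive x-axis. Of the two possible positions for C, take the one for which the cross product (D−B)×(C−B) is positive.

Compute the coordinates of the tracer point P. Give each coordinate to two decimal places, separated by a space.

0.40 3.75

A=(0,0), D=(4.00,0)
B = A + 3.00·(cos136°, sin136°) = (-2.1580, 2.0840)
|BD| = 6.5011
circle(B,6.00) ∩ circle(D,9.00): a=-0.2104, h=5.9963
  candidates: C₊=(-0.4352,7.8313) cross=38.983; C₋=(-4.2795,-3.5285) cross=-38.983
  mode + wants cross > 0 → take C=(-0.4352,7.8313) (cross=38.983)
ex = (C−B)/|BC| = (0.2871,0.9579); ey = (-0.9579,0.2871)
P = B + 2.33·ex + -1.97·ey = (0.3981,3.7502)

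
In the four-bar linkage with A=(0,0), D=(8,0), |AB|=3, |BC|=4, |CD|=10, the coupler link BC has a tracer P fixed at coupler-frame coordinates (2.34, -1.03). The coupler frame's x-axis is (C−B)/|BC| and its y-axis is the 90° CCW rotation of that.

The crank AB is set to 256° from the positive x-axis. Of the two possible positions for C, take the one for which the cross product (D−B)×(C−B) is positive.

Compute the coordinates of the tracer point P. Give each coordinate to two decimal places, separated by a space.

A=(0,0), D=(8.00,0)
B = A + 3.00·(cos256°, sin256°) = (-0.7258, -2.9109)
|BD| = 9.1985
circle(B,4.00) ∩ circle(D,10.00): a=0.0333, h=3.9999
  candidates: C₊=(-1.9600,0.8939) cross=36.793; C₋=(0.5716,-6.6947) cross=-36.793
  mode + wants cross > 0 → take C=(-1.9600,0.8939) (cross=36.793)
ex = (C−B)/|BC| = (-0.3085,0.9512); ey = (-0.9512,-0.3085)
P = B + 2.34·ex + -1.03·ey = (-0.4680,-0.3673)

-0.47 -0.37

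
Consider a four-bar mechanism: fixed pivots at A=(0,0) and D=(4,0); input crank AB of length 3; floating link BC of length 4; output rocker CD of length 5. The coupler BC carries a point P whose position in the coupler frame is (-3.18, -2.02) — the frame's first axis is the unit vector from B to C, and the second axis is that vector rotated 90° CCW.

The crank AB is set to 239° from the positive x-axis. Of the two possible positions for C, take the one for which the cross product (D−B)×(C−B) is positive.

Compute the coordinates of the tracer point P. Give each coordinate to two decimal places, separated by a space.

A=(0,0), D=(4.00,0)
B = A + 3.00·(cos239°, sin239°) = (-1.5451, -2.5715)
|BD| = 6.1124
circle(B,4.00) ∩ circle(D,5.00): a=2.3200, h=3.2585
  candidates: C₊=(-0.8113,1.3606) cross=19.917; C₋=(1.9304,-4.5516) cross=-19.917
  mode + wants cross > 0 → take C=(-0.8113,1.3606) (cross=19.917)
ex = (C−B)/|BC| = (0.1835,0.9830); ey = (-0.9830,0.1835)
P = B + -3.18·ex + -2.02·ey = (-0.1428,-6.0681)

-0.14 -6.07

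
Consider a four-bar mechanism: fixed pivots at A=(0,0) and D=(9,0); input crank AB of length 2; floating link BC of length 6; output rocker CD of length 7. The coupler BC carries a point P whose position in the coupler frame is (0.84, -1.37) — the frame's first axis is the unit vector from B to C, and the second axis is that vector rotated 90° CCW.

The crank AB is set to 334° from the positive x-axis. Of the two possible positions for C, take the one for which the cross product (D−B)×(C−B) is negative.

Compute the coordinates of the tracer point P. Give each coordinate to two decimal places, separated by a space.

1.13 -2.34

A=(0,0), D=(9.00,0)
B = A + 2.00·(cos334°, sin334°) = (1.7976, -0.8767)
|BD| = 7.2556
circle(B,6.00) ∩ circle(D,7.00): a=2.7319, h=5.3420
  candidates: C₊=(3.8640,4.7562) cross=38.759; C₋=(5.1550,-5.8494) cross=-38.759
  mode - wants cross < 0 → take C=(5.1550,-5.8494) (cross=-38.759)
ex = (C−B)/|BC| = (0.5596,-0.8288); ey = (0.8288,0.5596)
P = B + 0.84·ex + -1.37·ey = (1.1322,-2.3395)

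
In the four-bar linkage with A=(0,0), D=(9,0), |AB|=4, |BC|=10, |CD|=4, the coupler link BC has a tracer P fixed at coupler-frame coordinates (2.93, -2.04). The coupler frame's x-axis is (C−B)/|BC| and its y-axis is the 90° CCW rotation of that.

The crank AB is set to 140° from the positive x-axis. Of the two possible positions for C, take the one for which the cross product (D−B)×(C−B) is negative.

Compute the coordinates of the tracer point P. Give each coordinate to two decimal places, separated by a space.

-1.48 -0.63

A=(0,0), D=(9.00,0)
B = A + 4.00·(cos140°, sin140°) = (-3.0642, 2.5712)
|BD| = 12.3351
circle(B,10.00) ∩ circle(D,4.00): a=9.5725, h=2.8927
  candidates: C₊=(6.9010,3.4050) cross=35.682; C₋=(5.6951,-2.2533) cross=-35.682
  mode - wants cross < 0 → take C=(5.6951,-2.2533) (cross=-35.682)
ex = (C−B)/|BC| = (0.8759,-0.4824); ey = (0.4824,0.8759)
P = B + 2.93·ex + -2.04·ey = (-1.4819,-0.6293)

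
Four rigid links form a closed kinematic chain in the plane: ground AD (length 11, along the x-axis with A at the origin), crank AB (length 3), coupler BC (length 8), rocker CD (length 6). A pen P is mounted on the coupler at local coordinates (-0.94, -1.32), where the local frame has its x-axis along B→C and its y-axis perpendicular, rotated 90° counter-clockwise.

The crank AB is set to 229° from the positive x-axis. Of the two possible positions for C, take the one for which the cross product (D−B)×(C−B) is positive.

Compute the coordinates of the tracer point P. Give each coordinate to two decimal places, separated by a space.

A=(0,0), D=(11.00,0)
B = A + 3.00·(cos229°, sin229°) = (-1.9682, -2.2641)
|BD| = 13.1643
circle(B,8.00) ∩ circle(D,6.00): a=7.6456, h=2.3546
  candidates: C₊=(5.1586,1.3703) cross=30.996; C₋=(5.9685,-3.2686) cross=-30.996
  mode + wants cross > 0 → take C=(5.1586,1.3703) (cross=30.996)
ex = (C−B)/|BC| = (0.8908,0.4543); ey = (-0.4543,0.8908)
P = B + -0.94·ex + -1.32·ey = (-2.2059,-3.8671)

-2.21 -3.87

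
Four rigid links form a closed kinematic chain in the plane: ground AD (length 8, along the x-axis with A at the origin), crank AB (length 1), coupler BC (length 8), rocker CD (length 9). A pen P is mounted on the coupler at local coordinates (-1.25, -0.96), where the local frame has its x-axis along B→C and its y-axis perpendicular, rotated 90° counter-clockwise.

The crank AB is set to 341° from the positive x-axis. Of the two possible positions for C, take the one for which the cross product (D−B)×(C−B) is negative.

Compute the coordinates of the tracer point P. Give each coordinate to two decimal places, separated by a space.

-0.38 0.53

A=(0,0), D=(8.00,0)
B = A + 1.00·(cos341°, sin341°) = (0.9455, -0.3256)
|BD| = 7.0620
circle(B,8.00) ∩ circle(D,9.00): a=2.3274, h=7.6540
  candidates: C₊=(2.9176,7.4276) cross=54.052; C₋=(3.6233,-7.8641) cross=-54.052
  mode - wants cross < 0 → take C=(3.6233,-7.8641) (cross=-54.052)
ex = (C−B)/|BC| = (0.3347,-0.9423); ey = (0.9423,0.3347)
P = B + -1.25·ex + -0.96·ey = (-0.3775,0.5310)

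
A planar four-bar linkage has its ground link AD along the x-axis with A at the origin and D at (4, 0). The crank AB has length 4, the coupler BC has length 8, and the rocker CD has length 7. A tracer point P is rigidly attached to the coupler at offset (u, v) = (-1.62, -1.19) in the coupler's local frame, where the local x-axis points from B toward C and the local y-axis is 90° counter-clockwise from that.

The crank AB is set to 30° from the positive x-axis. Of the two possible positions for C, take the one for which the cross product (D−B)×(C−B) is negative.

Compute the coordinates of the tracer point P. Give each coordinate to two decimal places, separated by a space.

3.57 4.01

A=(0,0), D=(4.00,0)
B = A + 4.00·(cos30°, sin30°) = (3.4641, 2.0000)
|BD| = 2.0706
circle(B,8.00) ∩ circle(D,7.00): a=4.6575, h=6.5044
  candidates: C₊=(10.9524,-0.8153) cross=13.468; C₋=(-1.6133,-4.1823) cross=-13.468
  mode - wants cross < 0 → take C=(-1.6133,-4.1823) (cross=-13.468)
ex = (C−B)/|BC| = (-0.6347,-0.7728); ey = (0.7728,-0.6347)
P = B + -1.62·ex + -1.19·ey = (3.5727,4.0072)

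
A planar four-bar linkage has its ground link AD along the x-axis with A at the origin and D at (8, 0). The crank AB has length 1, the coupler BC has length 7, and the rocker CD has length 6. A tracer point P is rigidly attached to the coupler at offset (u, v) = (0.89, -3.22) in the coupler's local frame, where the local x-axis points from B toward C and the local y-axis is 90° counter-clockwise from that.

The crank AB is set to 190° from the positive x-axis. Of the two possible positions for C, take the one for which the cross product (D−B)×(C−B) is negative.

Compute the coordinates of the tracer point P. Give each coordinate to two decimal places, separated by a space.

-2.41 -3.19

A=(0,0), D=(8.00,0)
B = A + 1.00·(cos190°, sin190°) = (-0.9848, -0.1736)
|BD| = 8.9865
circle(B,7.00) ∩ circle(D,6.00): a=5.2166, h=4.6677
  candidates: C₊=(4.1406,4.5940) cross=41.946; C₋=(4.3210,-4.7397) cross=-41.946
  mode - wants cross < 0 → take C=(4.3210,-4.7397) (cross=-41.946)
ex = (C−B)/|BC| = (0.7580,-0.6523); ey = (0.6523,0.7580)
P = B + 0.89·ex + -3.22·ey = (-2.4106,-3.1948)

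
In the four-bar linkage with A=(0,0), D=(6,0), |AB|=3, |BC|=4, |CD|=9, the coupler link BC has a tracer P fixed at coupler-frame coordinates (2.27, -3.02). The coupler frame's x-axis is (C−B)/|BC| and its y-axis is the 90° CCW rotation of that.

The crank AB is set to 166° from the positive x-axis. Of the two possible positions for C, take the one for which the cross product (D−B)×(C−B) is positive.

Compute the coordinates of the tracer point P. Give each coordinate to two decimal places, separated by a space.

0.63 2.03

A=(0,0), D=(6.00,0)
B = A + 3.00·(cos166°, sin166°) = (-2.9109, 0.7258)
|BD| = 8.9404
circle(B,4.00) ∩ circle(D,9.00): a=0.8350, h=3.9119
  candidates: C₊=(-1.7611,4.5569) cross=34.974; C₋=(-2.3962,-3.2410) cross=-34.974
  mode + wants cross > 0 → take C=(-1.7611,4.5569) (cross=34.974)
ex = (C−B)/|BC| = (0.2875,0.9578); ey = (-0.9578,0.2875)
P = B + 2.27·ex + -3.02·ey = (0.6342,2.0319)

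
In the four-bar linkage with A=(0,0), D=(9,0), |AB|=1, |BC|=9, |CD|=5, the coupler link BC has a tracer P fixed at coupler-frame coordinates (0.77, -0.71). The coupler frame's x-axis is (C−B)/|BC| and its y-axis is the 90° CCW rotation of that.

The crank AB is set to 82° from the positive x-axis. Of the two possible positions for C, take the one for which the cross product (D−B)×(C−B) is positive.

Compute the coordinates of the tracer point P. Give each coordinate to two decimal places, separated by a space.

1.14 0.69

A=(0,0), D=(9.00,0)
B = A + 1.00·(cos82°, sin82°) = (0.1392, 0.9903)
|BD| = 8.9160
circle(B,9.00) ∩ circle(D,5.00): a=7.5984, h=4.8233
  candidates: C₊=(8.2263,4.9398) cross=43.004; C₋=(7.1549,-4.6471) cross=-43.004
  mode + wants cross > 0 → take C=(8.2263,4.9398) (cross=43.004)
ex = (C−B)/|BC| = (0.8986,0.4388); ey = (-0.4388,0.8986)
P = B + 0.77·ex + -0.71·ey = (1.1426,0.6902)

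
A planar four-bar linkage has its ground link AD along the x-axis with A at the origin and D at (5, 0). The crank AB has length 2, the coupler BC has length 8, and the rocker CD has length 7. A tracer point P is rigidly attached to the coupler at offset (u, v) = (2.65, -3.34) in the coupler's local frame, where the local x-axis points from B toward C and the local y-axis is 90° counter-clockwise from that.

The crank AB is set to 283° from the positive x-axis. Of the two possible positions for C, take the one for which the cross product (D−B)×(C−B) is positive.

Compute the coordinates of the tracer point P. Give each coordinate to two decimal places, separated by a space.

A=(0,0), D=(5.00,0)
B = A + 2.00·(cos283°, sin283°) = (0.4499, -1.9487)
|BD| = 4.9498
circle(B,8.00) ∩ circle(D,7.00): a=3.9901, h=6.9339
  candidates: C₊=(1.3879,5.9961) cross=34.322; C₋=(6.8476,-6.7518) cross=-34.322
  mode + wants cross > 0 → take C=(1.3879,5.9961) (cross=34.322)
ex = (C−B)/|BC| = (0.1173,0.9931); ey = (-0.9931,0.1173)
P = B + 2.65·ex + -3.34·ey = (4.0776,0.2914)

4.08 0.29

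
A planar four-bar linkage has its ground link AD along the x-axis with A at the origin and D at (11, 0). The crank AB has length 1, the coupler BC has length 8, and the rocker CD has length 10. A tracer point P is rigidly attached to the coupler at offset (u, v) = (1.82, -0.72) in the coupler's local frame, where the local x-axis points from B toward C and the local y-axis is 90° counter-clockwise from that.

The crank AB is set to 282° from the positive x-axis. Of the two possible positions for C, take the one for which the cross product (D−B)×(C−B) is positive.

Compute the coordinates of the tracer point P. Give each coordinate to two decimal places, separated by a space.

A=(0,0), D=(11.00,0)
B = A + 1.00·(cos282°, sin282°) = (0.2079, -0.9781)
|BD| = 10.8363
circle(B,8.00) ∩ circle(D,10.00): a=3.7571, h=7.0629
  candidates: C₊=(3.3121,6.3950) cross=76.536; C₋=(4.5872,-7.6731) cross=-76.536
  mode + wants cross > 0 → take C=(3.3121,6.3950) (cross=76.536)
ex = (C−B)/|BC| = (0.3880,0.9216); ey = (-0.9216,0.3880)
P = B + 1.82·ex + -0.72·ey = (1.5777,0.4199)

1.58 0.42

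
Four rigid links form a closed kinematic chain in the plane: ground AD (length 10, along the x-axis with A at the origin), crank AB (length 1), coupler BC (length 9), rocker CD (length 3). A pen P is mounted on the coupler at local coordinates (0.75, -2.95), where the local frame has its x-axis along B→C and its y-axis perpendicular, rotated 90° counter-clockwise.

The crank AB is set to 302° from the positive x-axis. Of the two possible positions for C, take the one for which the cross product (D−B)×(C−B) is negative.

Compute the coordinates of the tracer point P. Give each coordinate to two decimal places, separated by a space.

0.58 -3.89

A=(0,0), D=(10.00,0)
B = A + 1.00·(cos302°, sin302°) = (0.5299, -0.8480)
|BD| = 9.5080
circle(B,9.00) ∩ circle(D,3.00): a=8.5403, h=2.8396
  candidates: C₊=(8.7829,2.7420) cross=26.999; C₋=(9.2894,-2.9146) cross=-26.999
  mode - wants cross < 0 → take C=(9.2894,-2.9146) (cross=-26.999)
ex = (C−B)/|BC| = (0.9733,-0.2296); ey = (0.2296,0.9733)
P = B + 0.75·ex + -2.95·ey = (0.5825,-3.8914)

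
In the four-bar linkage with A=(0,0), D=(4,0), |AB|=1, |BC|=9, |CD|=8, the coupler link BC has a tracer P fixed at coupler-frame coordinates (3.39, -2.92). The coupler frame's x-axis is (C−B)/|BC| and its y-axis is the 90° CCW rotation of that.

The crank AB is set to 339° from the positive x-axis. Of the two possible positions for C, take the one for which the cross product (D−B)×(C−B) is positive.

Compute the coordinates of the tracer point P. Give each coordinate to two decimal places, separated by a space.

4.91 1.70

A=(0,0), D=(4.00,0)
B = A + 1.00·(cos339°, sin339°) = (0.9336, -0.3584)
|BD| = 3.0873
circle(B,9.00) ∩ circle(D,8.00): a=4.2969, h=7.9080
  candidates: C₊=(4.2835,7.9950) cross=24.414; C₋=(6.1194,-7.7142) cross=-24.414
  mode + wants cross > 0 → take C=(4.2835,7.9950) (cross=24.414)
ex = (C−B)/|BC| = (0.3722,0.9281); ey = (-0.9281,0.3722)
P = B + 3.39·ex + -2.92·ey = (4.9056,1.7012)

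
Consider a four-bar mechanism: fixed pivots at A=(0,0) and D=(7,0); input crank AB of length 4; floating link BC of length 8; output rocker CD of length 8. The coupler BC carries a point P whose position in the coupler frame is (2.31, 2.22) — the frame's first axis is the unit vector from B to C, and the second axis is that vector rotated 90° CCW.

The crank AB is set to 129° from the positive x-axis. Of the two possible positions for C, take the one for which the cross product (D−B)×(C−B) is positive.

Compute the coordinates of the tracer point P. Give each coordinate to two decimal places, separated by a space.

A=(0,0), D=(7.00,0)
B = A + 4.00·(cos129°, sin129°) = (-2.5173, 3.1086)
|BD| = 10.0121
circle(B,8.00) ∩ circle(D,8.00): a=5.0060, h=6.2402
  candidates: C₊=(4.1788,7.4861) cross=62.477; C₋=(0.3039,-4.3775) cross=-62.477
  mode + wants cross > 0 → take C=(4.1788,7.4861) (cross=62.477)
ex = (C−B)/|BC| = (0.8370,0.5472); ey = (-0.5472,0.8370)
P = B + 2.31·ex + 2.22·ey = (-1.7985,6.2307)

-1.80 6.23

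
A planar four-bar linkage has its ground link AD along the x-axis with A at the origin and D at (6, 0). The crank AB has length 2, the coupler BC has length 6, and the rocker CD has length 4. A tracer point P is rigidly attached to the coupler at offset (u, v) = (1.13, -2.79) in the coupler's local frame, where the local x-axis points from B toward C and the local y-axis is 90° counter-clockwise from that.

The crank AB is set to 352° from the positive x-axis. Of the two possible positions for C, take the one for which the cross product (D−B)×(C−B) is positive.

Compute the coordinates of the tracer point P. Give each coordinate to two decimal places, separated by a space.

4.76 -1.43

A=(0,0), D=(6.00,0)
B = A + 2.00·(cos352°, sin352°) = (1.9805, -0.2783)
|BD| = 4.0291
circle(B,6.00) ∩ circle(D,4.00): a=4.4965, h=3.9726
  candidates: C₊=(6.1918,3.9954) cross=16.006; C₋=(6.7407,-3.9308) cross=-16.006
  mode + wants cross > 0 → take C=(6.1918,3.9954) (cross=16.006)
ex = (C−B)/|BC| = (0.7019,0.7123); ey = (-0.7123,0.7019)
P = B + 1.13·ex + -2.79·ey = (4.7610,-1.4317)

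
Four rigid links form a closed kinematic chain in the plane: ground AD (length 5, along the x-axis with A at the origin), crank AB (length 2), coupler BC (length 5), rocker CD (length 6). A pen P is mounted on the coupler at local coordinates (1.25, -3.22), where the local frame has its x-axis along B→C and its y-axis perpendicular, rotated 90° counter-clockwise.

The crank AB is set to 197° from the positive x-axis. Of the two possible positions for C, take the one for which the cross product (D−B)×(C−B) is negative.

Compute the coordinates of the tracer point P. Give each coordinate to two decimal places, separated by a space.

-3.72 -3.53

A=(0,0), D=(5.00,0)
B = A + 2.00·(cos197°, sin197°) = (-1.9126, -0.5847)
|BD| = 6.9373
circle(B,5.00) ∩ circle(D,6.00): a=2.6758, h=4.2237
  candidates: C₊=(0.3977,3.8495) cross=29.301; C₋=(1.1097,-4.5679) cross=-29.301
  mode - wants cross < 0 → take C=(1.1097,-4.5679) (cross=-29.301)
ex = (C−B)/|BC| = (0.6045,-0.7966); ey = (0.7966,0.6045)
P = B + 1.25·ex + -3.22·ey = (-3.7222,-3.5269)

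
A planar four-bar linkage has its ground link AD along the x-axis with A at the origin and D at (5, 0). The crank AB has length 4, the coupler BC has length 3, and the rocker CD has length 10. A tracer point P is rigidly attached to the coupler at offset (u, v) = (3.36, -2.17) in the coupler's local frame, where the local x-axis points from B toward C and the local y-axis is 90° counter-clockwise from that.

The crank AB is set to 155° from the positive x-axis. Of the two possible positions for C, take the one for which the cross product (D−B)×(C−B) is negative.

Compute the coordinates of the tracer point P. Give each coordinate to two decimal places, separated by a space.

-7.06 -0.37

A=(0,0), D=(5.00,0)
B = A + 4.00·(cos155°, sin155°) = (-3.6252, 1.6905)
|BD| = 8.7893
circle(B,3.00) ∩ circle(D,10.00): a=-0.7821, h=2.8963
  candidates: C₊=(-3.8357,4.6831) cross=25.456; C₋=(-4.9497,-1.0013) cross=-25.456
  mode - wants cross < 0 → take C=(-4.9497,-1.0013) (cross=-25.456)
ex = (C−B)/|BC| = (-0.4415,-0.8973); ey = (0.8973,-0.4415)
P = B + 3.36·ex + -2.17·ey = (-7.0557,-0.3663)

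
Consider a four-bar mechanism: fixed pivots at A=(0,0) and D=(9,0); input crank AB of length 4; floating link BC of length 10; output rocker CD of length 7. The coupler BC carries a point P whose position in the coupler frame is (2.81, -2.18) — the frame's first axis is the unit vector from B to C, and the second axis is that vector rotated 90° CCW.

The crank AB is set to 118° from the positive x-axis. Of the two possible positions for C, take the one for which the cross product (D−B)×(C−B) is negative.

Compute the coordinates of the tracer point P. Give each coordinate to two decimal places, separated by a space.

A=(0,0), D=(9.00,0)
B = A + 4.00·(cos118°, sin118°) = (-1.8779, 3.5318)
|BD| = 11.4369
circle(B,10.00) ∩ circle(D,7.00): a=7.9481, h=6.0686
  candidates: C₊=(7.5558,6.8494) cross=69.406; C₋=(3.8077,-4.6947) cross=-69.406
  mode - wants cross < 0 → take C=(3.8077,-4.6947) (cross=-69.406)
ex = (C−B)/|BC| = (0.5686,-0.8226); ey = (0.8226,0.5686)
P = B + 2.81·ex + -2.18·ey = (-2.0736,-0.0193)

-2.07 -0.02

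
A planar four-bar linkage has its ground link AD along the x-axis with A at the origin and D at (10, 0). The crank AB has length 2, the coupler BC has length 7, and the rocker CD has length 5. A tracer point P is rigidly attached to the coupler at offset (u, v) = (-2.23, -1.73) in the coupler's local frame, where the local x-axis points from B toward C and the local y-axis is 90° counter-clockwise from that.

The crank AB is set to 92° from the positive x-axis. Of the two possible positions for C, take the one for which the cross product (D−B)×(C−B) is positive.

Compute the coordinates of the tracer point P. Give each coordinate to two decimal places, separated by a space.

-1.79 -0.24

A=(0,0), D=(10.00,0)
B = A + 2.00·(cos92°, sin92°) = (-0.0698, 1.9988)
|BD| = 10.2663
circle(B,7.00) ∩ circle(D,5.00): a=6.3020, h=3.0471
  candidates: C₊=(6.7049,3.7606) cross=31.282; C₋=(5.5184,-2.2170) cross=-31.282
  mode + wants cross > 0 → take C=(6.7049,3.7606) (cross=31.282)
ex = (C−B)/|BC| = (0.9678,0.2517); ey = (-0.2517,0.9678)
P = B + -2.23·ex + -1.73·ey = (-1.7926,-0.2368)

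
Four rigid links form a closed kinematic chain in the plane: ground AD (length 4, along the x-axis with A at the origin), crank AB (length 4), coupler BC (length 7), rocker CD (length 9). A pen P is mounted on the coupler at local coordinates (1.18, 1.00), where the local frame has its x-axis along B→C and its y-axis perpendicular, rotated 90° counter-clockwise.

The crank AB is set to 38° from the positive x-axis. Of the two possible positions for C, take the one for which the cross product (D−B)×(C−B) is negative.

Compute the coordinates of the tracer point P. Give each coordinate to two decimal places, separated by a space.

A=(0,0), D=(4.00,0)
B = A + 4.00·(cos38°, sin38°) = (3.1520, 2.4626)
|BD| = 2.6045
circle(B,7.00) ∩ circle(D,9.00): a=-4.8408, h=5.0563
  candidates: C₊=(6.3569,8.6859) cross=13.169; C₋=(-3.2048,5.3936) cross=-13.169
  mode - wants cross < 0 → take C=(-3.2048,5.3936) (cross=-13.169)
ex = (C−B)/|BC| = (-0.9081,0.4187); ey = (-0.4187,-0.9081)
P = B + 1.18·ex + 1.00·ey = (1.6618,2.0486)

1.66 2.05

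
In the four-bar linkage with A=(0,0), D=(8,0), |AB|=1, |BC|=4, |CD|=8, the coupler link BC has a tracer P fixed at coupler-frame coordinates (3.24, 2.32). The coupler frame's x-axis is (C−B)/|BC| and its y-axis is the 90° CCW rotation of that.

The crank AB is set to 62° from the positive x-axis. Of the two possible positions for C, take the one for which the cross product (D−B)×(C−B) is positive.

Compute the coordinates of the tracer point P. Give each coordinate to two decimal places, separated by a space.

-0.89 4.63

A=(0,0), D=(8.00,0)
B = A + 1.00·(cos62°, sin62°) = (0.4695, 0.8829)
|BD| = 7.5821
circle(B,4.00) ∩ circle(D,8.00): a=0.6257, h=3.9508
  candidates: C₊=(1.5510,4.7340) cross=29.955; C₋=(0.6309,-3.1138) cross=-29.955
  mode + wants cross > 0 → take C=(1.5510,4.7340) (cross=29.955)
ex = (C−B)/|BC| = (0.2704,0.9628); ey = (-0.9628,0.2704)
P = B + 3.24·ex + 2.32·ey = (-0.8881,4.6296)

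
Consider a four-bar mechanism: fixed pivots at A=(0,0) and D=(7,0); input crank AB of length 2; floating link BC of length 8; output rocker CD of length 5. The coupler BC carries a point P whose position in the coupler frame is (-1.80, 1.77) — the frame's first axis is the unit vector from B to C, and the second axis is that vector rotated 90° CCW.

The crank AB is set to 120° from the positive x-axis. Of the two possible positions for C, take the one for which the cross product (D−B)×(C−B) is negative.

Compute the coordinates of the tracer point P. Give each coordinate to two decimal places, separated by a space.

-0.88 4.25

A=(0,0), D=(7.00,0)
B = A + 2.00·(cos120°, sin120°) = (-1.0000, 1.7321)
|BD| = 8.1854
circle(B,8.00) ∩ circle(D,5.00): a=6.4750, h=4.6984
  candidates: C₊=(6.3225,4.9539) cross=38.458; C₋=(4.3342,-4.2301) cross=-38.458
  mode - wants cross < 0 → take C=(4.3342,-4.2301) (cross=-38.458)
ex = (C−B)/|BC| = (0.6668,-0.7453); ey = (0.7453,0.6668)
P = B + -1.80·ex + 1.77·ey = (-0.8811,4.2537)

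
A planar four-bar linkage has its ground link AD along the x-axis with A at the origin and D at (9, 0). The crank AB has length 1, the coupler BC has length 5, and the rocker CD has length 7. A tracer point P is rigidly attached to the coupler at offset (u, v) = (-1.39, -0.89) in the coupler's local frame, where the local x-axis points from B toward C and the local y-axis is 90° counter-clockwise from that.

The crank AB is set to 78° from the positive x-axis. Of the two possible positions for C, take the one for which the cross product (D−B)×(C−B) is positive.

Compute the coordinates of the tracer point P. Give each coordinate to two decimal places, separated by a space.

A=(0,0), D=(9.00,0)
B = A + 1.00·(cos78°, sin78°) = (0.2079, 0.9781)
|BD| = 8.8463
circle(B,5.00) ∩ circle(D,7.00): a=3.0667, h=3.9491
  candidates: C₊=(3.6924,4.5640) cross=34.935; C₋=(2.8191,-3.2858) cross=-34.935
  mode + wants cross > 0 → take C=(3.6924,4.5640) (cross=34.935)
ex = (C−B)/|BC| = (0.6969,0.7172); ey = (-0.7172,0.6969)
P = B + -1.39·ex + -0.89·ey = (-0.1225,-0.6390)

-0.12 -0.64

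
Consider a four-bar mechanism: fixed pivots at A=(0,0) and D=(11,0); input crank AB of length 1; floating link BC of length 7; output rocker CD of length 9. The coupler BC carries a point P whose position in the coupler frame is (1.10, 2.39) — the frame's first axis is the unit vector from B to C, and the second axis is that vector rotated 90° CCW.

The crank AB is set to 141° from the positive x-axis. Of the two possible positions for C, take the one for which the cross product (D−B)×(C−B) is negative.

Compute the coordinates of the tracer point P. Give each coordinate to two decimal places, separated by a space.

A=(0,0), D=(11.00,0)
B = A + 1.00·(cos141°, sin141°) = (-0.7771, 0.6293)
|BD| = 11.7939
circle(B,7.00) ∩ circle(D,9.00): a=4.5403, h=5.3278
  candidates: C₊=(4.0410,5.7072) cross=62.836; C₋=(3.4724,-4.9331) cross=-62.836
  mode - wants cross < 0 → take C=(3.4724,-4.9331) (cross=-62.836)
ex = (C−B)/|BC| = (0.6071,-0.7946); ey = (0.7946,0.6071)
P = B + 1.10·ex + 2.39·ey = (1.7898,1.2062)

1.79 1.21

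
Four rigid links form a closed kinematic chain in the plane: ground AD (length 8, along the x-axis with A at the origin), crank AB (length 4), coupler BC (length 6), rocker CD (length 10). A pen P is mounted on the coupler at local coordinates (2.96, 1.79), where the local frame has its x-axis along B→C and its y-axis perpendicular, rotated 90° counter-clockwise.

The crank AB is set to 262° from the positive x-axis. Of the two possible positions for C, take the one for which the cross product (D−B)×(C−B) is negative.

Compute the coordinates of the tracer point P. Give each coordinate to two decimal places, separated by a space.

2.67 -5.22

A=(0,0), D=(8.00,0)
B = A + 4.00·(cos262°, sin262°) = (-0.5567, -3.9611)
|BD| = 9.4291
circle(B,6.00) ∩ circle(D,10.00): a=1.3208, h=5.8528
  candidates: C₊=(-1.8169,1.9051) cross=55.187; C₋=(3.1006,-8.7176) cross=-55.187
  mode - wants cross < 0 → take C=(3.1006,-8.7176) (cross=-55.187)
ex = (C−B)/|BC| = (0.6095,-0.7927); ey = (0.7927,0.6095)
P = B + 2.96·ex + 1.79·ey = (2.6666,-5.2165)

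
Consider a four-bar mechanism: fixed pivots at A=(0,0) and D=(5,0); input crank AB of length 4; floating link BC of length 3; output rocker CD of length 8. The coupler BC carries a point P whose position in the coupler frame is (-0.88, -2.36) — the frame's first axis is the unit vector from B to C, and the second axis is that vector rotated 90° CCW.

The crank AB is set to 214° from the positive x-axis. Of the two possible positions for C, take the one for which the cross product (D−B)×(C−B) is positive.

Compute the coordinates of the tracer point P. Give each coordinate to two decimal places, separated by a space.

A=(0,0), D=(5.00,0)
B = A + 4.00·(cos214°, sin214°) = (-3.3162, -2.2368)
|BD| = 8.6117
circle(B,3.00) ∩ circle(D,8.00): a=1.1125, h=2.7861
  candidates: C₊=(-2.9655,0.7427) cross=23.993; C₋=(-1.5182,-4.6383) cross=-23.993
  mode + wants cross > 0 → take C=(-2.9655,0.7427) (cross=23.993)
ex = (C−B)/|BC| = (0.1169,0.9931); ey = (-0.9931,0.1169)
P = B + -0.88·ex + -2.36·ey = (-1.0752,-3.3866)

-1.08 -3.39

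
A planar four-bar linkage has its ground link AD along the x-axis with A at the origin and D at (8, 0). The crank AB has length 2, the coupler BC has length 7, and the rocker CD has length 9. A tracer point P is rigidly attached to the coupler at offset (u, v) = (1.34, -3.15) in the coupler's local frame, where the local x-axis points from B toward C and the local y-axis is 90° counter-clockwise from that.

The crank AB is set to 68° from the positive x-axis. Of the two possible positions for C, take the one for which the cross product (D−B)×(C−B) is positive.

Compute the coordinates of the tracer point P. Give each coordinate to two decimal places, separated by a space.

4.16 1.58

A=(0,0), D=(8.00,0)
B = A + 2.00·(cos68°, sin68°) = (0.7492, 1.8544)
|BD| = 7.4842
circle(B,7.00) ∩ circle(D,9.00): a=1.6042, h=6.8137
  candidates: C₊=(3.9917,8.0581) cross=50.995; C₋=(0.6152,-5.1443) cross=-50.995
  mode + wants cross > 0 → take C=(3.9917,8.0581) (cross=50.995)
ex = (C−B)/|BC| = (0.4632,0.8862); ey = (-0.8862,0.4632)
P = B + 1.34·ex + -3.15·ey = (4.1616,1.5828)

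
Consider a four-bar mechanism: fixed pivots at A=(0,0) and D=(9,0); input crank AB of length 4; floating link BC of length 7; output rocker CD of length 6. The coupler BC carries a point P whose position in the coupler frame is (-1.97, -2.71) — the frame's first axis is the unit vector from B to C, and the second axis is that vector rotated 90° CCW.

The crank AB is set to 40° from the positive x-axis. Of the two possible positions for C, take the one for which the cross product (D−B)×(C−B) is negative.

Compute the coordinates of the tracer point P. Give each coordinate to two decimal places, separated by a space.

-0.04 3.84

A=(0,0), D=(9.00,0)
B = A + 4.00·(cos40°, sin40°) = (3.0642, 2.5712)
|BD| = 6.4688
circle(B,7.00) ∩ circle(D,6.00): a=4.2392, h=5.5704
  candidates: C₊=(9.1682,5.9976) cross=36.033; C₋=(4.7401,-4.2253) cross=-36.033
  mode - wants cross < 0 → take C=(4.7401,-4.2253) (cross=-36.033)
ex = (C−B)/|BC| = (0.2394,-0.9709); ey = (0.9709,0.2394)
P = B + -1.97·ex + -2.71·ey = (-0.0387,3.8351)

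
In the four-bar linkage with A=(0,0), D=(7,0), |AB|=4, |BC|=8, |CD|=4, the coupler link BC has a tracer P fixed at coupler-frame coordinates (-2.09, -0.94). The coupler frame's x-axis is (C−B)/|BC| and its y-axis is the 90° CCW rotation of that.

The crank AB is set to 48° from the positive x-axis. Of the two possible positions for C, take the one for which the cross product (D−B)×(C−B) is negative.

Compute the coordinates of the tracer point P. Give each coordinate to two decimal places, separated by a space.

A=(0,0), D=(7.00,0)
B = A + 4.00·(cos48°, sin48°) = (2.6765, 2.9726)
|BD| = 5.2468
circle(B,8.00) ∩ circle(D,4.00): a=7.1976, h=3.4920
  candidates: C₊=(10.5860,1.7723) cross=18.322; C₋=(6.6291,-3.9828) cross=-18.322
  mode - wants cross < 0 → take C=(6.6291,-3.9828) (cross=-18.322)
ex = (C−B)/|BC| = (0.4941,-0.8694); ey = (0.8694,0.4941)
P = B + -2.09·ex + -0.94·ey = (0.8266,4.3252)

0.83 4.33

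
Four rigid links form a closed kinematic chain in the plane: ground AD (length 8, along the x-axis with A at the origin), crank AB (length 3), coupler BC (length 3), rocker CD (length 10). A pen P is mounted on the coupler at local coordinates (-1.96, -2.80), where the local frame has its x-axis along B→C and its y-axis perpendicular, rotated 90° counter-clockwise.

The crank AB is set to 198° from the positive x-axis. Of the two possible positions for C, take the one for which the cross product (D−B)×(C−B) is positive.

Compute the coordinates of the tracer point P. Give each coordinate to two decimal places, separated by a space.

A=(0,0), D=(8.00,0)
B = A + 3.00·(cos198°, sin198°) = (-2.8532, -0.9271)
|BD| = 10.8927
circle(B,3.00) ∩ circle(D,10.00): a=1.2692, h=2.7183
  candidates: C₊=(-1.8199,1.8894) cross=29.609; C₋=(-1.3572,-3.5274) cross=-29.609
  mode + wants cross > 0 → take C=(-1.8199,1.8894) (cross=29.609)
ex = (C−B)/|BC| = (0.3444,0.9388); ey = (-0.9388,0.3444)
P = B + -1.96·ex + -2.80·ey = (-0.8996,-3.7315)

-0.90 -3.73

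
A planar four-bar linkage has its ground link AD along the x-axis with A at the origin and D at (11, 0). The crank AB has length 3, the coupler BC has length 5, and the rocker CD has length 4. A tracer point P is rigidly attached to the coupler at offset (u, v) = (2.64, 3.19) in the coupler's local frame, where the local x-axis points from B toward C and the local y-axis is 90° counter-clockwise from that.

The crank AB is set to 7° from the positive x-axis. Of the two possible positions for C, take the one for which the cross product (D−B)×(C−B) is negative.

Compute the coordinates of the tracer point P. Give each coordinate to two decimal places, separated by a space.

A=(0,0), D=(11.00,0)
B = A + 3.00·(cos7°, sin7°) = (2.9776, 0.3656)
|BD| = 8.0307
circle(B,5.00) ∩ circle(D,4.00): a=4.5757, h=2.0157
  candidates: C₊=(7.6404,2.1709) cross=16.187; C₋=(7.4568,-1.8563) cross=-16.187
  mode - wants cross < 0 → take C=(7.4568,-1.8563) (cross=-16.187)
ex = (C−B)/|BC| = (0.8958,-0.4444); ey = (0.4444,0.8958)
P = B + 2.64·ex + 3.19·ey = (6.7602,2.0502)

6.76 2.05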